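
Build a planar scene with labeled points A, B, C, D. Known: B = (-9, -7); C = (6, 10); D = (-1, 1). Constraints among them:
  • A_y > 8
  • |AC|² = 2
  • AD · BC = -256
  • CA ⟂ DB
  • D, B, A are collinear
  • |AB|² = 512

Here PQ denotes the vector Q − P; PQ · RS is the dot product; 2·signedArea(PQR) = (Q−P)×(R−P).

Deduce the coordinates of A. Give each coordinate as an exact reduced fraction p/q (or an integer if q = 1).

A = (7, 9)

1. A_x = 7  [D, B, A are collinear ∩ CA ⟂ DB]
2. A_y = 9  [D, B, A are collinear ∩ CA ⟂ DB]
   → A = (7, 9)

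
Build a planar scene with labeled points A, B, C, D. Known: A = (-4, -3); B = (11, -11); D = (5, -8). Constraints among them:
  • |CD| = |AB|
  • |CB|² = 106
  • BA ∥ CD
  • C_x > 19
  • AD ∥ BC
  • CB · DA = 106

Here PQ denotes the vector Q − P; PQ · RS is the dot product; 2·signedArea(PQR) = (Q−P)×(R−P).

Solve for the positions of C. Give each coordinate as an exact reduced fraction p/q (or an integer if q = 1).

C = (20, -16)

1. C_x = 20  [BA ∥ CD ∩ AD ∥ BC]
2. C_y = -16  [BA ∥ CD ∩ AD ∥ BC]
   → C = (20, -16)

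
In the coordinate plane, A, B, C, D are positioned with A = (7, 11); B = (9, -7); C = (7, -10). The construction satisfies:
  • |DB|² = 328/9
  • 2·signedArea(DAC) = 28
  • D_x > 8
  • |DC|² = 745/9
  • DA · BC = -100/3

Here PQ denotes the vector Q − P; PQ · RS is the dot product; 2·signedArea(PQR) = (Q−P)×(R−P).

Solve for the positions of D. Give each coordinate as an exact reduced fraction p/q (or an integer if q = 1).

D = (25/3, -1)

1. D_x = 25/3  [DA · BC = -100/3 ∩ 2·signedArea(DAC) = 28]
2. D_y = -1  [DA · BC = -100/3 ∩ 2·signedArea(DAC) = 28]
   → D = (25/3, -1)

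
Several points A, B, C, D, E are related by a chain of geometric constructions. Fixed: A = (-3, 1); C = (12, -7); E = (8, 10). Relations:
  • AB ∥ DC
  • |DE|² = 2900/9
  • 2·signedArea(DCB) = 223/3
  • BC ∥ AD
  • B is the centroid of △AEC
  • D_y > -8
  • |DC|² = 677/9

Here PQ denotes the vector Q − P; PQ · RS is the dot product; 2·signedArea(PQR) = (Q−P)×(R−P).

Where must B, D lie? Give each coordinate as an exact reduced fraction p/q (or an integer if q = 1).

B = (17/3, 4/3)
D = (10/3, -22/3)

1. B_x = 17/3  [B is the centroid of △AEC]
2. B_y = 4/3  [B is the centroid of △AEC]
   → B = (17/3, 4/3)
3. D_x = 10/3  [AB ∥ DC ∩ BC ∥ AD]
4. D_y = -22/3  [AB ∥ DC ∩ BC ∥ AD]
   → D = (10/3, -22/3)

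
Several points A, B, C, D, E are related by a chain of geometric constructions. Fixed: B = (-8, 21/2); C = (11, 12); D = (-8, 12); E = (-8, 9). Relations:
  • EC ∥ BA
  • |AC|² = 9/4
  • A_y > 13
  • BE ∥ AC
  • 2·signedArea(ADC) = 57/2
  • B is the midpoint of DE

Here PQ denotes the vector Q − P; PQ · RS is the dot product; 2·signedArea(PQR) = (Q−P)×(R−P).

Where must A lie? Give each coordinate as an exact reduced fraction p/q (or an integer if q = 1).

1. A_x = 11  [BE ∥ AC ∩ EC ∥ BA]
2. A_y = 27/2  [BE ∥ AC ∩ EC ∥ BA]
   → A = (11, 27/2)

A = (11, 27/2)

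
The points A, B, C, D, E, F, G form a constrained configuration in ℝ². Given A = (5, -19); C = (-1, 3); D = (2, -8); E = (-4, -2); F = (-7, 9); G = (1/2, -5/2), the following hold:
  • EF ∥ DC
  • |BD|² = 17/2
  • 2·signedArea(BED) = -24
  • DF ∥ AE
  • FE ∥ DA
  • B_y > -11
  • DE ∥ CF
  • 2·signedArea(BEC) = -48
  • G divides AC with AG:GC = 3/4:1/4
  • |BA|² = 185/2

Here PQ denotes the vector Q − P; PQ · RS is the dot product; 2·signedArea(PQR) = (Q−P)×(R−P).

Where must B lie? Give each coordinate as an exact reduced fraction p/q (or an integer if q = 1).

1. B_x = 1/2  [2·signedArea(BED) = -24 ∩ 2·signedArea(BEC) = -48]
2. B_y = -21/2  [2·signedArea(BED) = -24 ∩ 2·signedArea(BEC) = -48]
   → B = (1/2, -21/2)

B = (1/2, -21/2)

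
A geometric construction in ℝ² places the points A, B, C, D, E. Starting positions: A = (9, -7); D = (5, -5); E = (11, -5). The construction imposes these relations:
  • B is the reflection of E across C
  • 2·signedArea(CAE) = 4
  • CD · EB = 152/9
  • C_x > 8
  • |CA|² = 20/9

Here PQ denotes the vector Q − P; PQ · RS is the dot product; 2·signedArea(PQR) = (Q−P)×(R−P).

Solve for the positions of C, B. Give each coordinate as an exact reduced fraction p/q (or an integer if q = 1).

B = (17/3, -19/3)
C = (25/3, -17/3)

1. C_x = 25/3  [line -2·x + 2·y + 28 = 0 ∩ |CA|² = 20/9]
2. C_y = -17/3  [line -2·x + 2·y + 28 = 0 ∩ |CA|² = 20/9]
   → C = (25/3, -17/3)
3. B_x = 17/3  [B is the reflection of E across C]
4. B_y = -19/3  [B is the reflection of E across C]
   → B = (17/3, -19/3)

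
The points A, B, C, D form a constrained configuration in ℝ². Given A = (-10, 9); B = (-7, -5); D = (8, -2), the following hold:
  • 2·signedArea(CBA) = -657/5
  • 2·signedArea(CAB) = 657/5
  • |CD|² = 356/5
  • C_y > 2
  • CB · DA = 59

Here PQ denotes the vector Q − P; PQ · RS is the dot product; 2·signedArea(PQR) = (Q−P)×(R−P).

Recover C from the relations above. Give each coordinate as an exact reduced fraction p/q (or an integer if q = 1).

C = (4/5, 12/5)

1. C_x = 4/5  [2·signedArea(CBA) = -657/5 ∩ CB · DA = 59]
2. C_y = 12/5  [2·signedArea(CBA) = -657/5 ∩ CB · DA = 59]
   → C = (4/5, 12/5)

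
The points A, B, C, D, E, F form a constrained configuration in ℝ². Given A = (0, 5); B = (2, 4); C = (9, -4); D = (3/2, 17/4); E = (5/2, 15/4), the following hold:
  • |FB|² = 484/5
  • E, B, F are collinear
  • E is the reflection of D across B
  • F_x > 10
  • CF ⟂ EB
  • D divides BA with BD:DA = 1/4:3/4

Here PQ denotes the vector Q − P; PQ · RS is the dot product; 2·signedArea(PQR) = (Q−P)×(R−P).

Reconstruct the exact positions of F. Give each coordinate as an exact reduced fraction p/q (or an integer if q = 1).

1. F_x = 54/5  [E, B, F are collinear ∩ CF ⟂ EB]
2. F_y = -2/5  [E, B, F are collinear ∩ CF ⟂ EB]
   → F = (54/5, -2/5)

F = (54/5, -2/5)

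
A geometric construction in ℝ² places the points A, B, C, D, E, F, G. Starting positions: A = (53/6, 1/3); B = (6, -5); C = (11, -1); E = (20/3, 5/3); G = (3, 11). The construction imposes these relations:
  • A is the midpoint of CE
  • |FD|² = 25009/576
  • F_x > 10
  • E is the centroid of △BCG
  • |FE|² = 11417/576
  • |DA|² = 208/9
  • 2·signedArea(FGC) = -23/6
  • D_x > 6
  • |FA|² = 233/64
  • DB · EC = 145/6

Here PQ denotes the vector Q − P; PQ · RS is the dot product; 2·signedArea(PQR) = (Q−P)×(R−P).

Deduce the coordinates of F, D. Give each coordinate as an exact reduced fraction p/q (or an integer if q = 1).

1. F_x = 251/24  [line 12·x + 8·y + -721/6 = 0 ∩ |FE|² = 11417/576]
2. F_y = -2/3  [line 12·x + 8·y + -721/6 = 0 ∩ |FE|² = 11417/576]
   → F = (251/24, -2/3)
3. D_x = 37/6  [line -13/3·x + 8/3·y + 91/6 = 0 ∩ |FD|² = 25009/576]
4. D_y = 13/3  [line -13/3·x + 8/3·y + 91/6 = 0 ∩ |FD|² = 25009/576]
   → D = (37/6, 13/3)

D = (37/6, 13/3)
F = (251/24, -2/3)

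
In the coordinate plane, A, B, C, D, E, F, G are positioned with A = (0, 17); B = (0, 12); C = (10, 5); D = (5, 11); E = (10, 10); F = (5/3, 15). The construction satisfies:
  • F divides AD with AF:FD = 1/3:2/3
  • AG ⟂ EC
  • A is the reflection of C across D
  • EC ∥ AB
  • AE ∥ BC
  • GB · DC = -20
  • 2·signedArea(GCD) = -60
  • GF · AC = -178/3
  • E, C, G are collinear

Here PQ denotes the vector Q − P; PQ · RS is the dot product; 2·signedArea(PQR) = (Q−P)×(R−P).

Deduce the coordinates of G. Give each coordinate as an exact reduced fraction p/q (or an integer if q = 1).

G = (10, 17)

1. G_x = 10  [E, C, G are collinear ∩ AG ⟂ EC]
2. G_y = 17  [E, C, G are collinear ∩ AG ⟂ EC]
   → G = (10, 17)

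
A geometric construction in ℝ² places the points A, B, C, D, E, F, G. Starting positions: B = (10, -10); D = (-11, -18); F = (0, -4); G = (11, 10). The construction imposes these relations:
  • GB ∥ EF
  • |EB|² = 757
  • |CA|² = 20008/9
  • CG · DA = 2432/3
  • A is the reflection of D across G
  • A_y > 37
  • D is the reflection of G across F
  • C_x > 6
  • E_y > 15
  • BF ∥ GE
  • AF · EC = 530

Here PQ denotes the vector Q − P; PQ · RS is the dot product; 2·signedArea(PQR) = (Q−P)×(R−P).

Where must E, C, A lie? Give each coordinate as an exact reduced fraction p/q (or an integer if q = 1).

1. E_x = 1  [GB ∥ EF ∩ BF ∥ GE]
2. E_y = 16  [GB ∥ EF ∩ BF ∥ GE]
   → E = (1, 16)
3. A_x = 33  [A is the reflection of D across G]
4. A_y = 38  [A is the reflection of D across G]
   → A = (33, 38)
5. C_x = 7  [line -44·x + -56·y + 700/3 = 0 ∩ |CA|² = 20008/9]
6. C_y = -4/3  [line -44·x + -56·y + 700/3 = 0 ∩ |CA|² = 20008/9]
   → C = (7, -4/3)

A = (33, 38)
C = (7, -4/3)
E = (1, 16)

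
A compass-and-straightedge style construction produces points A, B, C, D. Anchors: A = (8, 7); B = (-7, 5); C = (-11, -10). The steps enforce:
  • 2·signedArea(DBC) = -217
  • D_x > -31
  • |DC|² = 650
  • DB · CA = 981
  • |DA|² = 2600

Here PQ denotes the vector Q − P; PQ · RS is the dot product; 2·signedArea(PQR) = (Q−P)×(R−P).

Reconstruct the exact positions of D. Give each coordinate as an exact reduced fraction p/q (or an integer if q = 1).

D = (-30, -27)

1. D_x = -30  [2·signedArea(DBC) = -217 ∩ DB · CA = 981]
2. D_y = -27  [2·signedArea(DBC) = -217 ∩ DB · CA = 981]
   → D = (-30, -27)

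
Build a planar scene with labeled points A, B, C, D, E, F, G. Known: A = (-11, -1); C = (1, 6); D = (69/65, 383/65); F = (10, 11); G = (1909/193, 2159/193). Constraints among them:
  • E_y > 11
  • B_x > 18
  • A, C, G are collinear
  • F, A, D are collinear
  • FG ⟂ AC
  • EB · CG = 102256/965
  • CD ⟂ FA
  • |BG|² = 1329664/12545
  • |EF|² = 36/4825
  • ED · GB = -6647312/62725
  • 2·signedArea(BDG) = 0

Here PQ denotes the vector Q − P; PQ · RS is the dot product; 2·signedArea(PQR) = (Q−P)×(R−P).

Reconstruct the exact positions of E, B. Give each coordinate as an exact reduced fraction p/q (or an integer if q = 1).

1. B_x = 234853/12545  [line -66416/12545·x + 110768/12545·y + -582176/12545 = 0 ∩ |BG|² = 1329664/12545]
2. B_y = 206751/12545  [line -66416/12545·x + 110768/12545·y + -582176/12545 = 0 ∩ |BG|² = 1329664/12545]
   → B = (234853/12545, 206751/12545)
3. E_x = 9608/965  [EB · CG = 102256/965 ∩ ED · GB = -6647312/62725]
4. E_y = 10687/965  [EB · CG = 102256/965 ∩ ED · GB = -6647312/62725]
   → E = (9608/965, 10687/965)

B = (234853/12545, 206751/12545)
E = (9608/965, 10687/965)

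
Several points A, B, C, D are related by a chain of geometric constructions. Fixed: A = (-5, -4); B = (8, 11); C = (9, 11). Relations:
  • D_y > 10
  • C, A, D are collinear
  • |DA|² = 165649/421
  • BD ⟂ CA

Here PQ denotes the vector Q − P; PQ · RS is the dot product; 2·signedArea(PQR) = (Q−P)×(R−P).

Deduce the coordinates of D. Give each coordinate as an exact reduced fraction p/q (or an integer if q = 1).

1. D_x = 3593/421  [C, A, D are collinear ∩ BD ⟂ CA]
2. D_y = 4421/421  [C, A, D are collinear ∩ BD ⟂ CA]
   → D = (3593/421, 4421/421)

D = (3593/421, 4421/421)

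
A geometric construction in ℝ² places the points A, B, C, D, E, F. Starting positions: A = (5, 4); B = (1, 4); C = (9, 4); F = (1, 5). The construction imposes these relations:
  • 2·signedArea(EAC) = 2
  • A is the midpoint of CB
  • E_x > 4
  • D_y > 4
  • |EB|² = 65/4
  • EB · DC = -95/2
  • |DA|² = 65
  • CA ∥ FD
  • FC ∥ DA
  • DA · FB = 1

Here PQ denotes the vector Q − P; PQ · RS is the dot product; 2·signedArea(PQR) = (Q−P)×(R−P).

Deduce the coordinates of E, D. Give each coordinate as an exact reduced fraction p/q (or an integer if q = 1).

1. E_y = 9/2  [2·signedArea(EAC) = 2]
2. E_x = 5  [|EB|² = 65/4]
   → E = (5, 9/2)
3. D_x = -3  [FC ∥ DA ∩ CA ∥ FD]
4. D_y = 5  [FC ∥ DA ∩ CA ∥ FD]
   → D = (-3, 5)

D = (-3, 5)
E = (5, 9/2)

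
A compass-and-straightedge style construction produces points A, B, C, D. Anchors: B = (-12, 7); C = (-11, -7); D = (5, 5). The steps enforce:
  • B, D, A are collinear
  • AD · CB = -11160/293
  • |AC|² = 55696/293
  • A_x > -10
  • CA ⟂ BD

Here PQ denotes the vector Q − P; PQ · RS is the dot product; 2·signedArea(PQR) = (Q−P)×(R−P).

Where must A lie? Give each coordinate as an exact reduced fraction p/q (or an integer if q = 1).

1. A_x = -2751/293  [B, D, A are collinear ∩ CA ⟂ BD]
2. A_y = 1961/293  [B, D, A are collinear ∩ CA ⟂ BD]
   → A = (-2751/293, 1961/293)

A = (-2751/293, 1961/293)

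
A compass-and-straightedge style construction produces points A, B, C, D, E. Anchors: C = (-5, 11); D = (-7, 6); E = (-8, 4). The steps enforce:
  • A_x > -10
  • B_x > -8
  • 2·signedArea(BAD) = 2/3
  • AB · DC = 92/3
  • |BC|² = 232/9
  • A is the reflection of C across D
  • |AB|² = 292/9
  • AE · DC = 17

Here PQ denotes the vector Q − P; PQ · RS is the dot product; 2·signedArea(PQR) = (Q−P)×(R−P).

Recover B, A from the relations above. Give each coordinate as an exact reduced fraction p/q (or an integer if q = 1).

A = (-9, 1)
B = (-7, 19/3)

1. A_x = -9  [A is the reflection of C across D]
2. A_y = 1  [A is the reflection of C across D]
   → A = (-9, 1)
3. B_x = -7  [2·signedArea(BAD) = 2/3 ∩ AB · DC = 92/3]
4. B_y = 19/3  [2·signedArea(BAD) = 2/3 ∩ AB · DC = 92/3]
   → B = (-7, 19/3)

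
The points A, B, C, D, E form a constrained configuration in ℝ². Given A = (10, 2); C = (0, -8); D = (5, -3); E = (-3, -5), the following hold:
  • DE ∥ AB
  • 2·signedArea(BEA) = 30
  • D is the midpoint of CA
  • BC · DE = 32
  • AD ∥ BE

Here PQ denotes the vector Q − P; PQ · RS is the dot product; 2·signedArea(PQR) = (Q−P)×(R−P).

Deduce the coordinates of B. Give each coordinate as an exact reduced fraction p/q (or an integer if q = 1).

1. B_x = 2  [AD ∥ BE ∩ DE ∥ AB]
2. B_y = 0  [AD ∥ BE ∩ DE ∥ AB]
   → B = (2, 0)

B = (2, 0)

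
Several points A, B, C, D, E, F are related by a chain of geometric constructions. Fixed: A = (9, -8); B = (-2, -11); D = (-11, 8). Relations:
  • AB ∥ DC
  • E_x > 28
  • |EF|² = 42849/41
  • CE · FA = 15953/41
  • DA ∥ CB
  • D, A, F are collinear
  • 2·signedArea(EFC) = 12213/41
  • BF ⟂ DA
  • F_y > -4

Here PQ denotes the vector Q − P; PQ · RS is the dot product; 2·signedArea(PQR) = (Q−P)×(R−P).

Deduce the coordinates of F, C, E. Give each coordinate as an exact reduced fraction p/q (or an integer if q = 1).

1. F_x = 154/41  [D, A, F are collinear ∩ BF ⟂ DA]
2. F_y = -156/41  [D, A, F are collinear ∩ BF ⟂ DA]
   → F = (154/41, -156/41)
3. C_x = -22  [DA ∥ CB ∩ AB ∥ DC]
4. C_y = 5  [DA ∥ CB ∩ AB ∥ DC]
   → C = (-22, 5)
5. E_x = 29  [2·signedArea(EFC) = 12213/41 ∩ CE · FA = 15953/41]
6. E_y = -24  [2·signedArea(EFC) = 12213/41 ∩ CE · FA = 15953/41]
   → E = (29, -24)

C = (-22, 5)
E = (29, -24)
F = (154/41, -156/41)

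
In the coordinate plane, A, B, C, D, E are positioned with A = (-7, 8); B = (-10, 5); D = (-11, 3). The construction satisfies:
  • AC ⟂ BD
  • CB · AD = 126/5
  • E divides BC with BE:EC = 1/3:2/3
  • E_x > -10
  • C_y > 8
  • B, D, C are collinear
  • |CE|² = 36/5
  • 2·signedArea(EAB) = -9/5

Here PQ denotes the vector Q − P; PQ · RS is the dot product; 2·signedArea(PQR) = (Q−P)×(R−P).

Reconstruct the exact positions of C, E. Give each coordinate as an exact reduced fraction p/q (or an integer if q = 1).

1. C_x = -41/5  [B, D, C are collinear ∩ AC ⟂ BD]
2. C_y = 43/5  [B, D, C are collinear ∩ AC ⟂ BD]
   → C = (-41/5, 43/5)
3. E_x = -47/5  [E divides BC with BE:EC = 1/3:2/3]
4. E_y = 31/5  [E divides BC with BE:EC = 1/3:2/3]
   → E = (-47/5, 31/5)

C = (-41/5, 43/5)
E = (-47/5, 31/5)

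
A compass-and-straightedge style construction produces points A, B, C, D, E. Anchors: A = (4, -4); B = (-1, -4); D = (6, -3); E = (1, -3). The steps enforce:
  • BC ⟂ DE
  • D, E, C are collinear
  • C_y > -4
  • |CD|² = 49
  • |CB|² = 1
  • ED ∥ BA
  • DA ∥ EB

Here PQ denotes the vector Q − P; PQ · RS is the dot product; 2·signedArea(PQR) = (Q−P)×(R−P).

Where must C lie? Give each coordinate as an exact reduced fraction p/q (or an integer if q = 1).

C = (-1, -3)

1. C_x = -1  [D, E, C are collinear ∩ BC ⟂ DE]
2. C_y = -3  [D, E, C are collinear ∩ BC ⟂ DE]
   → C = (-1, -3)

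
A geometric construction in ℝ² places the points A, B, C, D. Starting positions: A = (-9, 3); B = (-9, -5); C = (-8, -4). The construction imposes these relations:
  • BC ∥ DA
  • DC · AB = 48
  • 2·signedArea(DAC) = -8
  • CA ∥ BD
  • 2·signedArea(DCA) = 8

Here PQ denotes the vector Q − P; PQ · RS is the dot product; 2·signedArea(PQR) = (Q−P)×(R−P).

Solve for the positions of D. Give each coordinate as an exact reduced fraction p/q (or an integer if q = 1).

1. D_x = -10  [BC ∥ DA ∩ CA ∥ BD]
2. D_y = 2  [BC ∥ DA ∩ CA ∥ BD]
   → D = (-10, 2)

D = (-10, 2)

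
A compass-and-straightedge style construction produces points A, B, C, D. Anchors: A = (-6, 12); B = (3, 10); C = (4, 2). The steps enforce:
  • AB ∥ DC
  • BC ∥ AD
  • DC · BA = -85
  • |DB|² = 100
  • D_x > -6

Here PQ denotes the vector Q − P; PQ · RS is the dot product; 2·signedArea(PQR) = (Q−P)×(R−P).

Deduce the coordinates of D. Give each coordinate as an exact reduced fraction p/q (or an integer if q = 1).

D = (-5, 4)

1. D_x = -5  [AB ∥ DC ∩ BC ∥ AD]
2. D_y = 4  [AB ∥ DC ∩ BC ∥ AD]
   → D = (-5, 4)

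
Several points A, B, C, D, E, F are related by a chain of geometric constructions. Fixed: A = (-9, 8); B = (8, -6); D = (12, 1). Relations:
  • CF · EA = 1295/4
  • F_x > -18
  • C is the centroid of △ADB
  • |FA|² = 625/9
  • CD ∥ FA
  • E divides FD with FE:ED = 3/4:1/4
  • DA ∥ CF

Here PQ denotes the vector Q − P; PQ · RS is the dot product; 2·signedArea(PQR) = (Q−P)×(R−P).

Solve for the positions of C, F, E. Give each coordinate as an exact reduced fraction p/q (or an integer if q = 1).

C = (11/3, 1)
E = (14/3, 11/4)
F = (-52/3, 8)

1. C_x = 11/3  [C is the centroid of △ADB]
2. C_y = 1  [C is the centroid of △ADB]
   → C = (11/3, 1)
3. F_x = -52/3  [CD ∥ FA ∩ DA ∥ CF]
4. F_y = 8  [CD ∥ FA ∩ DA ∥ CF]
   → F = (-52/3, 8)
5. E_x = 14/3  [E divides FD with FE:ED = 3/4:1/4]
6. E_y = 11/4  [E divides FD with FE:ED = 3/4:1/4]
   → E = (14/3, 11/4)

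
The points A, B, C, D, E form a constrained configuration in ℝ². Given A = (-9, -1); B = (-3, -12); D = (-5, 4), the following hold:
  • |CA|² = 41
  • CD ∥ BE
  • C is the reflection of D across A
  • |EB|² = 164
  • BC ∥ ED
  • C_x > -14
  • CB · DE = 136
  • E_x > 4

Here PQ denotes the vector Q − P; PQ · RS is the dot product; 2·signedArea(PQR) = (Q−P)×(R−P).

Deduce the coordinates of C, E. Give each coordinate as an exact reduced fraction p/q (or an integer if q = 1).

1. C_x = -13  [C is the reflection of D across A]
2. C_y = -6  [C is the reflection of D across A]
   → C = (-13, -6)
3. E_x = 5  [BC ∥ ED ∩ CD ∥ BE]
4. E_y = -2  [BC ∥ ED ∩ CD ∥ BE]
   → E = (5, -2)

C = (-13, -6)
E = (5, -2)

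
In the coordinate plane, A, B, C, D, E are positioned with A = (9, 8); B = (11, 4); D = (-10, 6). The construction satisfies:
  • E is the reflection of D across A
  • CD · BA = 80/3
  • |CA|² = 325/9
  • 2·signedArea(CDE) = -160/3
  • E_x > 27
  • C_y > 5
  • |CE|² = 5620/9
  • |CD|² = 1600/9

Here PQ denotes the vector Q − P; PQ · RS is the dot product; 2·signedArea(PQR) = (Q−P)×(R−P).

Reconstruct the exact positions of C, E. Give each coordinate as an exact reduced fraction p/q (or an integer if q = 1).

C = (10/3, 6)
E = (28, 10)

1. C_x = 10/3  [line 2·x + -4·y + 52/3 = 0 ∩ |CD|² = 1600/9]
2. C_y = 6  [line 2·x + -4·y + 52/3 = 0 ∩ |CD|² = 1600/9]
   → C = (10/3, 6)
3. E_x = 28  [E is the reflection of D across A]
4. E_y = 10  [E is the reflection of D across A]
   → E = (28, 10)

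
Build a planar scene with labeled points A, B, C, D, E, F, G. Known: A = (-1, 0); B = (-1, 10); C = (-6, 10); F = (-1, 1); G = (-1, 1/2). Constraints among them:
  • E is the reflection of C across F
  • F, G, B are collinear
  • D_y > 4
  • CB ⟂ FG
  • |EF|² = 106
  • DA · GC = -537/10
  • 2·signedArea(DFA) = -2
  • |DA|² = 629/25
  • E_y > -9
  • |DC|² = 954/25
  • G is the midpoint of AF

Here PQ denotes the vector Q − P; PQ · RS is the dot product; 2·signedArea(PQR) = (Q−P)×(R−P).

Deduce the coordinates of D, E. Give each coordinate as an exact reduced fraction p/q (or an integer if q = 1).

D = (-3, 23/5)
E = (4, -8)

1. D_x = -3  [DA · GC = -537/10 ∩ 2·signedArea(DFA) = -2]
2. D_y = 23/5  [DA · GC = -537/10 ∩ 2·signedArea(DFA) = -2]
   → D = (-3, 23/5)
3. E_x = 4  [E is the reflection of C across F]
4. E_y = -8  [E is the reflection of C across F]
   → E = (4, -8)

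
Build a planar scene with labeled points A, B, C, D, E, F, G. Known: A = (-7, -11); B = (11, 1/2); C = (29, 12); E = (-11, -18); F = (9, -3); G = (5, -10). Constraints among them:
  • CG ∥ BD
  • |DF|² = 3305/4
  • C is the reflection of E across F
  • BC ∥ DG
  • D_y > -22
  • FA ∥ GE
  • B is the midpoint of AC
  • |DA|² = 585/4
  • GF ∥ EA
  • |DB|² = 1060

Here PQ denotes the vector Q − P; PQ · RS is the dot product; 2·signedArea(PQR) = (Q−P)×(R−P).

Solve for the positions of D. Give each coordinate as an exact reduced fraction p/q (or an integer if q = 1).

D = (-13, -43/2)

1. D_x = -13  [BC ∥ DG ∩ CG ∥ BD]
2. D_y = -43/2  [BC ∥ DG ∩ CG ∥ BD]
   → D = (-13, -43/2)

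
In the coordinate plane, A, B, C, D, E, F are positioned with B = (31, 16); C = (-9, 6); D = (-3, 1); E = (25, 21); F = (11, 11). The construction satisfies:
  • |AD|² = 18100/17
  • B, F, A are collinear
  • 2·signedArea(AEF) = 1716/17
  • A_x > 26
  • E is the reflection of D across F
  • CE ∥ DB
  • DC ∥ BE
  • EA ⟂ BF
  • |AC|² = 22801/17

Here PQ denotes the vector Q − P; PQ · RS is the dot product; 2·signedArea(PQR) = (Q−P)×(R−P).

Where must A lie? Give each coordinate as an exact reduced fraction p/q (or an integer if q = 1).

1. A_x = 451/17  [B, F, A are collinear ∩ EA ⟂ BF]
2. A_y = 253/17  [B, F, A are collinear ∩ EA ⟂ BF]
   → A = (451/17, 253/17)

A = (451/17, 253/17)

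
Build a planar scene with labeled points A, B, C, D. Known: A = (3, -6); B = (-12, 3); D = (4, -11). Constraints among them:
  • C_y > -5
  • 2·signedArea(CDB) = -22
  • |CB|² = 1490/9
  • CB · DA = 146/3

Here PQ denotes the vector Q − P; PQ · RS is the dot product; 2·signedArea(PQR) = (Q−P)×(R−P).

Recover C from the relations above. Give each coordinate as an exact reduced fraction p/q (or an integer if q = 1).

1. C_x = -5/3  [2·signedArea(CDB) = -22 ∩ CB · DA = 146/3]
2. C_y = -14/3  [2·signedArea(CDB) = -22 ∩ CB · DA = 146/3]
   → C = (-5/3, -14/3)

C = (-5/3, -14/3)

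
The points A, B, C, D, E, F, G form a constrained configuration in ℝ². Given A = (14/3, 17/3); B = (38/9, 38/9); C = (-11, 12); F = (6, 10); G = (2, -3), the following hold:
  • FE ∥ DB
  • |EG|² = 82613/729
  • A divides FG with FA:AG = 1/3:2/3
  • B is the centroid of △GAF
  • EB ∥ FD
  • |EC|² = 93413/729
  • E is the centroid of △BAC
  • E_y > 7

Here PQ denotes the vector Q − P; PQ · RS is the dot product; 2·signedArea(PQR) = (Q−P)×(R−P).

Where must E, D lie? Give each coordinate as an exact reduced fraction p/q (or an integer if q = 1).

D = (295/27, 187/27)
E = (-19/27, 197/27)

1. E_x = -19/27  [E is the centroid of △BAC]
2. E_y = 197/27  [E is the centroid of △BAC]
   → E = (-19/27, 197/27)
3. D_x = 295/27  [FE ∥ DB ∩ EB ∥ FD]
4. D_y = 187/27  [FE ∥ DB ∩ EB ∥ FD]
   → D = (295/27, 187/27)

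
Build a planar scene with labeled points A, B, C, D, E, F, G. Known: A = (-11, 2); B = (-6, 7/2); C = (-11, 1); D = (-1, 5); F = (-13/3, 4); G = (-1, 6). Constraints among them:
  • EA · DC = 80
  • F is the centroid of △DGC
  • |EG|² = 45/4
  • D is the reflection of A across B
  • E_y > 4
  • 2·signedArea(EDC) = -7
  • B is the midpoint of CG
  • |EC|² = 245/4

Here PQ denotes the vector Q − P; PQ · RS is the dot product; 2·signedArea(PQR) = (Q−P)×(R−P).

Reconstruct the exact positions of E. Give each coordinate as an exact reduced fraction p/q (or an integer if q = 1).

1. E_x = -4  [2·signedArea(EDC) = -7 ∩ EA · DC = 80]
2. E_y = 9/2  [2·signedArea(EDC) = -7 ∩ EA · DC = 80]
   → E = (-4, 9/2)

E = (-4, 9/2)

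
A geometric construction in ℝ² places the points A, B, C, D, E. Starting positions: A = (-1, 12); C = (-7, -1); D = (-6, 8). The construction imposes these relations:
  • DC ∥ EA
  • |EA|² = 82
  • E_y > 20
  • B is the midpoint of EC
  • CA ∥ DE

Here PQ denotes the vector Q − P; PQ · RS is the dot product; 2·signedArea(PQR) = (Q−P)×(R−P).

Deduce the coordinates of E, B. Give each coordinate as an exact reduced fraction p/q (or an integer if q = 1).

B = (-7/2, 10)
E = (0, 21)

1. E_x = 0  [DC ∥ EA ∩ CA ∥ DE]
2. E_y = 21  [DC ∥ EA ∩ CA ∥ DE]
   → E = (0, 21)
3. B_x = -7/2  [B is the midpoint of EC]
4. B_y = 10  [B is the midpoint of EC]
   → B = (-7/2, 10)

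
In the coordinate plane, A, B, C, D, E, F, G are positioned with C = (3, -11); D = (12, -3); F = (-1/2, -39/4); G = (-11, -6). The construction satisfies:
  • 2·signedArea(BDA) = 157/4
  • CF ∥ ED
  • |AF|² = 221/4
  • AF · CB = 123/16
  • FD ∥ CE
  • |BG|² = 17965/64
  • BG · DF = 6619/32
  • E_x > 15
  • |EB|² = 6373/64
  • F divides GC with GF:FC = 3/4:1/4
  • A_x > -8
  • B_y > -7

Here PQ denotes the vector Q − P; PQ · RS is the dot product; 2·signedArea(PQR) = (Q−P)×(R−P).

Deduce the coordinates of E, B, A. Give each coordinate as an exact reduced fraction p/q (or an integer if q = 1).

1. E_x = 31/2  [CF ∥ ED ∩ FD ∥ CE]
2. E_y = -17/4  [CF ∥ ED ∩ FD ∥ CE]
   → E = (31/2, -17/4)
3. B_x = 23/4  [line 25/2·x + 27/4·y + -923/32 = 0 ∩ |EB|² = 6373/64]
4. B_y = -51/8  [line 25/2·x + 27/4·y + -923/32 = 0 ∩ |EB|² = 6373/64]
   → B = (23/4, -51/8)
5. A_x = -15/2  [2·signedArea(BDA) = 157/4 ∩ AF · CB = 123/16]
6. A_y = -29/4  [2·signedArea(BDA) = 157/4 ∩ AF · CB = 123/16]
   → A = (-15/2, -29/4)

A = (-15/2, -29/4)
B = (23/4, -51/8)
E = (31/2, -17/4)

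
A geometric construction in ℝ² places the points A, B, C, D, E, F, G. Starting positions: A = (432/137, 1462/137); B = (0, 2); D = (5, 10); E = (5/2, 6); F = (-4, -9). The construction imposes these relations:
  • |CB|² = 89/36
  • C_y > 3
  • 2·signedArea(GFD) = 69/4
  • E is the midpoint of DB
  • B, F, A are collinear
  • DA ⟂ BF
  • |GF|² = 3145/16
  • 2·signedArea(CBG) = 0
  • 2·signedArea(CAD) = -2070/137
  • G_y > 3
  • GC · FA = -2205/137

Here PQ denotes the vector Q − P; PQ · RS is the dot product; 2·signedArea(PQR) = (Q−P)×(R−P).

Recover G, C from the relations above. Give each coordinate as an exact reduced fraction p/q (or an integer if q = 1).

1. G_x = 5/4  [line -19·x + 9·y + -49/4 = 0 ∩ |GF|² = 3145/16]
2. G_y = 4  [line -19·x + 9·y + -49/4 = 0 ∩ |GF|² = 3145/16]
   → G = (5/4, 4)
3. C_x = 5/6  [GC · FA = -2205/137 ∩ 2·signedArea(CBG) = 0]
4. C_y = 10/3  [GC · FA = -2205/137 ∩ 2·signedArea(CBG) = 0]
   → C = (5/6, 10/3)

C = (5/6, 10/3)
G = (5/4, 4)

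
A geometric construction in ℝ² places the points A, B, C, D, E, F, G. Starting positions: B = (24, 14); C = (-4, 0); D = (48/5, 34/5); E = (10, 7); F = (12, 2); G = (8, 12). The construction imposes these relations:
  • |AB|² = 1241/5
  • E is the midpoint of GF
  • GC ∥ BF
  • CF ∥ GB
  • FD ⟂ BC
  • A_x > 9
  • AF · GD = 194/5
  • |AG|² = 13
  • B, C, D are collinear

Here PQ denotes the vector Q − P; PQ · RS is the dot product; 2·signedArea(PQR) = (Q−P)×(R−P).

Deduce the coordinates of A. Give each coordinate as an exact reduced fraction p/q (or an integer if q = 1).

A = (46/5, 43/5)

1. A_x = 46/5  [line -8/5·x + 26/5·y + -30 = 0 ∩ |AG|² = 13]
2. A_y = 43/5  [line -8/5·x + 26/5·y + -30 = 0 ∩ |AG|² = 13]
   → A = (46/5, 43/5)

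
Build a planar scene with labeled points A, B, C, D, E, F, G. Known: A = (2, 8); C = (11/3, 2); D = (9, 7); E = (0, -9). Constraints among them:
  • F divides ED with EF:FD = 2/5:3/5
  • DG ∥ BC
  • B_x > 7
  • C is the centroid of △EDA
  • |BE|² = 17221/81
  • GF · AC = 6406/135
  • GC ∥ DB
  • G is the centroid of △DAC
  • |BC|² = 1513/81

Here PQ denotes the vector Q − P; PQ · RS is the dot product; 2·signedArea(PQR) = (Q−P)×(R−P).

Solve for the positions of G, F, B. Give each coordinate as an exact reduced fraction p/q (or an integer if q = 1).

1. G_x = 44/9  [G is the centroid of △DAC]
2. G_y = 17/3  [G is the centroid of △DAC]
   → G = (44/9, 17/3)
3. F_x = 18/5  [F divides ED with EF:FD = 2/5:3/5]
4. F_y = -13/5  [F divides ED with EF:FD = 2/5:3/5]
   → F = (18/5, -13/5)
5. B_x = 70/9  [DG ∥ BC ∩ GC ∥ DB]
6. B_y = 10/3  [DG ∥ BC ∩ GC ∥ DB]
   → B = (70/9, 10/3)

B = (70/9, 10/3)
F = (18/5, -13/5)
G = (44/9, 17/3)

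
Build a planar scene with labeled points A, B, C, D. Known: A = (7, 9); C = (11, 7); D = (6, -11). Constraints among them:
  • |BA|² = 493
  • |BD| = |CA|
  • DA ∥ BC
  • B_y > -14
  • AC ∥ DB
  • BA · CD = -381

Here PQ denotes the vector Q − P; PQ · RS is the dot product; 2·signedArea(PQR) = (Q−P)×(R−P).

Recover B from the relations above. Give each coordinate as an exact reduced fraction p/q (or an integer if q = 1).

1. B_x = 10  [DA ∥ BC ∩ AC ∥ DB]
2. B_y = -13  [DA ∥ BC ∩ AC ∥ DB]
   → B = (10, -13)

B = (10, -13)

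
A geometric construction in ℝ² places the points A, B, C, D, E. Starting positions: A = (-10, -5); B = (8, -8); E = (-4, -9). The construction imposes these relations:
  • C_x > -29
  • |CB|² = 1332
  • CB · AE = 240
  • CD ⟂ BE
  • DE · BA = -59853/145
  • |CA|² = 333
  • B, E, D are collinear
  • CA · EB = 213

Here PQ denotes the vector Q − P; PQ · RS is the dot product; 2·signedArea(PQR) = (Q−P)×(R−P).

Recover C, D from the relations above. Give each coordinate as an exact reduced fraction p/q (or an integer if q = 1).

C = (-28, -2)
D = (-3952/145, -1586/145)

1. C_x = -28  [CB · AE = 240 ∩ CA · EB = 213]
2. C_y = -2  [CB · AE = 240 ∩ CA · EB = 213]
   → C = (-28, -2)
3. D_x = -3952/145  [B, E, D are collinear ∩ CD ⟂ BE]
4. D_y = -1586/145  [B, E, D are collinear ∩ CD ⟂ BE]
   → D = (-3952/145, -1586/145)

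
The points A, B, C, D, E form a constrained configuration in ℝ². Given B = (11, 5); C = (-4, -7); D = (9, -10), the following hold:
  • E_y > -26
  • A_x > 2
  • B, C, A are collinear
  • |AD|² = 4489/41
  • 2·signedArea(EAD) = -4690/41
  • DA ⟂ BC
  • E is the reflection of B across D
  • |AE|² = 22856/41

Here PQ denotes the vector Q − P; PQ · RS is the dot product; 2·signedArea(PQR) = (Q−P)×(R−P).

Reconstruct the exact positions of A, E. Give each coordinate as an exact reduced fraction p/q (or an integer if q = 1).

A = (101/41, -75/41)
E = (7, -25)

1. A_x = 101/41  [B, C, A are collinear ∩ DA ⟂ BC]
2. A_y = -75/41  [B, C, A are collinear ∩ DA ⟂ BC]
   → A = (101/41, -75/41)
3. E_x = 7  [E is the reflection of B across D]
4. E_y = -25  [E is the reflection of B across D]
   → E = (7, -25)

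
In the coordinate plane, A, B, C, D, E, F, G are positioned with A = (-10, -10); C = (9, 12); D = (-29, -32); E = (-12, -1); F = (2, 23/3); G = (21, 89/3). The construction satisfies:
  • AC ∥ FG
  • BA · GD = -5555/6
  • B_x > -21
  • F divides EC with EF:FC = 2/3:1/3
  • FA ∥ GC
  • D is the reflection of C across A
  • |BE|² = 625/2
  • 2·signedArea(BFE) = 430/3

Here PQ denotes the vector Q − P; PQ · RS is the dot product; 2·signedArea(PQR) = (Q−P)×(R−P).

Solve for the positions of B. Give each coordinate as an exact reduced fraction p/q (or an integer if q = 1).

1. B_x = -41/2  [2·signedArea(BFE) = 430/3 ∩ BA · GD = -5555/6]
2. B_y = -33/2  [2·signedArea(BFE) = 430/3 ∩ BA · GD = -5555/6]
   → B = (-41/2, -33/2)

B = (-41/2, -33/2)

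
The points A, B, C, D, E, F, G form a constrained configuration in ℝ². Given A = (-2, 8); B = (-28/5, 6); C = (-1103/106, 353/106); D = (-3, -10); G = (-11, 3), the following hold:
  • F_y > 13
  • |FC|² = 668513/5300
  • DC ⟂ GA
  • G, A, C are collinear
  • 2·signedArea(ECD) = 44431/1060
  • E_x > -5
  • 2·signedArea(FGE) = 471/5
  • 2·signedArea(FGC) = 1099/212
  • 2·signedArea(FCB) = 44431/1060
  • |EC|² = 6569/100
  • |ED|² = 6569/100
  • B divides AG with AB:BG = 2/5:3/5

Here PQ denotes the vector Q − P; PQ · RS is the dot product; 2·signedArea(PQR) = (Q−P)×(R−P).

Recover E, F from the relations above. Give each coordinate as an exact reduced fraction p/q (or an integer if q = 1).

E = (-43/10, -2)
F = (-69/10, 14)

1. E_x = -43/10  [line 1413/106·x + 785/106·y + 76459/1060 = 0 ∩ |EC|² = 6569/100]
2. E_y = -2  [line 1413/106·x + 785/106·y + 76459/1060 = 0 ∩ |EC|² = 6569/100]
   → E = (-43/10, -2)
3. F_x = -69/10  [2·signedArea(FGE) = 471/5 ∩ 2·signedArea(FGC) = 1099/212]
4. F_y = 14  [2·signedArea(FGE) = 471/5 ∩ 2·signedArea(FGC) = 1099/212]
   → F = (-69/10, 14)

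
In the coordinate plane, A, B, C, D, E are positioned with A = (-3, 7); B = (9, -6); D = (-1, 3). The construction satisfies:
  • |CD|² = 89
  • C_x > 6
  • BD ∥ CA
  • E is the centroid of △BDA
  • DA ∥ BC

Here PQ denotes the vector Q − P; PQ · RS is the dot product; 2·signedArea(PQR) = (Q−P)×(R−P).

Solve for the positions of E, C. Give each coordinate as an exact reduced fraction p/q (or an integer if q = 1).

C = (7, -2)
E = (5/3, 4/3)

1. E_x = 5/3  [E is the centroid of △BDA]
2. E_y = 4/3  [E is the centroid of △BDA]
   → E = (5/3, 4/3)
3. C_x = 7  [BD ∥ CA ∩ DA ∥ BC]
4. C_y = -2  [BD ∥ CA ∩ DA ∥ BC]
   → C = (7, -2)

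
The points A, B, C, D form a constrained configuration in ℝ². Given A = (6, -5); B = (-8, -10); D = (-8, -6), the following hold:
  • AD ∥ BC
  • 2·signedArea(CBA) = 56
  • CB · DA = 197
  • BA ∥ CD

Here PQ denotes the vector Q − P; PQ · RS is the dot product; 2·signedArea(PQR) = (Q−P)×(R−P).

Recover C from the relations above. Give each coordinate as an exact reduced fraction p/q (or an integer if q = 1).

1. C_x = -22  [BA ∥ CD ∩ AD ∥ BC]
2. C_y = -11  [BA ∥ CD ∩ AD ∥ BC]
   → C = (-22, -11)

C = (-22, -11)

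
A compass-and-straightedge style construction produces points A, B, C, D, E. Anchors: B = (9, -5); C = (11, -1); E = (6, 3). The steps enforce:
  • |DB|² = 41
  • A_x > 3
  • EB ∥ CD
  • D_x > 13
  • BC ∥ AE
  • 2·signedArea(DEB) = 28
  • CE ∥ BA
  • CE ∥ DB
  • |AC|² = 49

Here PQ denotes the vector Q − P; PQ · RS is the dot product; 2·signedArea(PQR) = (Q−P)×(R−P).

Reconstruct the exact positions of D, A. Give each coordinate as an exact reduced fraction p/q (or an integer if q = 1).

1. D_x = 14  [CE ∥ DB ∩ EB ∥ CD]
2. D_y = -9  [CE ∥ DB ∩ EB ∥ CD]
   → D = (14, -9)
3. A_x = 4  [BC ∥ AE ∩ CE ∥ BA]
4. A_y = -1  [BC ∥ AE ∩ CE ∥ BA]
   → A = (4, -1)

A = (4, -1)
D = (14, -9)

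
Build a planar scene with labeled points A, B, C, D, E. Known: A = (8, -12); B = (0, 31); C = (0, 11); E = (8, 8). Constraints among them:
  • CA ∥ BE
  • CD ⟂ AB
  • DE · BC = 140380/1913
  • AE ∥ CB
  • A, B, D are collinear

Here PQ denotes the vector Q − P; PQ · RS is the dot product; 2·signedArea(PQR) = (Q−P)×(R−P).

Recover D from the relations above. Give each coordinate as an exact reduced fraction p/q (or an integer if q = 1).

D = (6880/1913, 22323/1913)

1. D_x = 6880/1913  [A, B, D are collinear ∩ CD ⟂ AB]
2. D_y = 22323/1913  [A, B, D are collinear ∩ CD ⟂ AB]
   → D = (6880/1913, 22323/1913)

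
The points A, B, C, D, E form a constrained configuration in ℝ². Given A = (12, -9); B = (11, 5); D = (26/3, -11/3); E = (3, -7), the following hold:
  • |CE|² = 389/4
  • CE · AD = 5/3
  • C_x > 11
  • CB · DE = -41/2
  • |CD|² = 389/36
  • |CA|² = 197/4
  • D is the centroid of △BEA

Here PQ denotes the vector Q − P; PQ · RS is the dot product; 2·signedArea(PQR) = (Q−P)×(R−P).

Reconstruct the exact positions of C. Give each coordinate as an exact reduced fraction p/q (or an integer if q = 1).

1. C_x = 23/2  [CE · AD = 5/3 ∩ CB · DE = -41/2]
2. C_y = -2  [CE · AD = 5/3 ∩ CB · DE = -41/2]
   → C = (23/2, -2)

C = (23/2, -2)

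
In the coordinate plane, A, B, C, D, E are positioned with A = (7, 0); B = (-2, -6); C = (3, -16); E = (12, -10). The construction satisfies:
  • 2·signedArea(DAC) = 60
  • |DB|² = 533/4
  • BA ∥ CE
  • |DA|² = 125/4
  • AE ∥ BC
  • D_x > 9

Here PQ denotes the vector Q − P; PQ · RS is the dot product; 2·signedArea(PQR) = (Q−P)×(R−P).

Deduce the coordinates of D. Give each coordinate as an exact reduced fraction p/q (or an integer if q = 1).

1. D_x = 19/2  [line 16·x + -4·y + -172 = 0 ∩ |DB|² = 533/4]
2. D_y = -5  [line 16·x + -4·y + -172 = 0 ∩ |DB|² = 533/4]
   → D = (19/2, -5)

D = (19/2, -5)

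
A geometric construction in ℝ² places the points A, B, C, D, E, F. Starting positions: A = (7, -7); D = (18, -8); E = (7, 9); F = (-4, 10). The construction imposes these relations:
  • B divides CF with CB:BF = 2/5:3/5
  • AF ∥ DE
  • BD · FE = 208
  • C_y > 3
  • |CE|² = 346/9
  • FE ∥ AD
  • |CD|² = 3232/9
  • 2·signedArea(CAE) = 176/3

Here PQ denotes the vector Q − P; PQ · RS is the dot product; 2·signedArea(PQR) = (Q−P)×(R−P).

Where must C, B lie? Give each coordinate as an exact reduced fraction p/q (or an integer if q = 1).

1. C_x = 10/3  [2·signedArea(CAE) = 176/3]
2. C_y = 4  [|CD|² = 3232/9]
   → C = (10/3, 4)
3. B_x = 2/5  [B divides CF with CB:BF = 2/5:3/5]
4. B_y = 32/5  [B divides CF with CB:BF = 2/5:3/5]
   → B = (2/5, 32/5)

B = (2/5, 32/5)
C = (10/3, 4)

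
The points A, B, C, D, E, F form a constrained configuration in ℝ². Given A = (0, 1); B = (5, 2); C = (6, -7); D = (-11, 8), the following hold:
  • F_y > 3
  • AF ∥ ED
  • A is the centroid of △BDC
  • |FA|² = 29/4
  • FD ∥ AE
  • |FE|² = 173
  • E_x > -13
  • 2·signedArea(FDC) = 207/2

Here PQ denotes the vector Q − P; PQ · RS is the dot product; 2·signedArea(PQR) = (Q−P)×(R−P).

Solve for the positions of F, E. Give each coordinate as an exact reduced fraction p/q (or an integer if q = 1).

1. F_x = 1  [line 15·x + 17·y + -149/2 = 0 ∩ |FA|² = 29/4]
2. F_y = 7/2  [line 15·x + 17·y + -149/2 = 0 ∩ |FA|² = 29/4]
   → F = (1, 7/2)
3. E_x = -12  [AF ∥ ED ∩ FD ∥ AE]
4. E_y = 11/2  [AF ∥ ED ∩ FD ∥ AE]
   → E = (-12, 11/2)

E = (-12, 11/2)
F = (1, 7/2)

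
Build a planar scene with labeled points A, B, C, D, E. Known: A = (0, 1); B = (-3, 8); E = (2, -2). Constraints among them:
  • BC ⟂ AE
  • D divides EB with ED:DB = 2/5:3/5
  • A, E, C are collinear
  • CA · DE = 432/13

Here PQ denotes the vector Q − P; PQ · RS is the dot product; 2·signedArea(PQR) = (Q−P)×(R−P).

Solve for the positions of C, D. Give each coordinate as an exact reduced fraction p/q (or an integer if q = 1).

1. C_x = -54/13  [A, E, C are collinear ∩ BC ⟂ AE]
2. C_y = 94/13  [A, E, C are collinear ∩ BC ⟂ AE]
   → C = (-54/13, 94/13)
3. D_x = 0  [D divides EB with ED:DB = 2/5:3/5]
4. D_y = 2  [D divides EB with ED:DB = 2/5:3/5]
   → D = (0, 2)

C = (-54/13, 94/13)
D = (0, 2)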